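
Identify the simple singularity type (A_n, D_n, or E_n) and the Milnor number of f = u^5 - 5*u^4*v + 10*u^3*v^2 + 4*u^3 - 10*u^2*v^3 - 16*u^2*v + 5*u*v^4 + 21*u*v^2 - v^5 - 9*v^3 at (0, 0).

The Hessian of f at 0 has rank 0. Corank 2; j^3 = (u - v)*(2*u - 3*v)^2 has shape L^2 M (L != M), so D-series; mu = 6 gives D_6.

Type D6, Milnor number mu = 6.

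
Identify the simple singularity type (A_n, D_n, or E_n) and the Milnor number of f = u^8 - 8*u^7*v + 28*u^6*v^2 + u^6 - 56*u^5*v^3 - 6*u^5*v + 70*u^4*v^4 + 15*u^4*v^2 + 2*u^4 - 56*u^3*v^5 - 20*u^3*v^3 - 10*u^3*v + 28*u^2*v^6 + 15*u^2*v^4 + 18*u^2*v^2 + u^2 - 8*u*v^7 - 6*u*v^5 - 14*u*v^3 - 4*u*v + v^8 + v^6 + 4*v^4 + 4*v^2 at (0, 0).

Type A_{7}, Milnor number mu = 7.

The Hessian of f at 0 is [[2, -4], [-4, 8]] with rank 1, so corank 1. A Groebner basis of the Jacobian ideal J(f) in C{u,v} is {-3*u^2 + 13*u*v + v^4 - 14*v^2, u^3 + 4*u - 4*v^3 - 8*v, u^2*v + 4*u/3 - 8*v^3/3 - 8*v/3, u*v^2 + u/3 - 5*v^3/3 - 2*v/3}; counting standard monomials gives mu = 7. Corank 1: A-series; mu = 7 gives A_7.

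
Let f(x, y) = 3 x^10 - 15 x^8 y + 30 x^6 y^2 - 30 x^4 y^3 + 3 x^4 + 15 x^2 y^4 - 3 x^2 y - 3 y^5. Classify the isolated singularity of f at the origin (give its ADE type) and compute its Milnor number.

Type D6, Milnor number mu = 6.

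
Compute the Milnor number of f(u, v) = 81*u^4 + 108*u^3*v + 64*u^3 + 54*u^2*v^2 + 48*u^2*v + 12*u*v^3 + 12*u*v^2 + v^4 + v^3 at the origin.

6

The Hessian of f at 0 has rank 0. Corank 2; j^3 = (4*u + v)^3 is a perfect cube, so E-series; the 4-jet and mu = 6 give E_6.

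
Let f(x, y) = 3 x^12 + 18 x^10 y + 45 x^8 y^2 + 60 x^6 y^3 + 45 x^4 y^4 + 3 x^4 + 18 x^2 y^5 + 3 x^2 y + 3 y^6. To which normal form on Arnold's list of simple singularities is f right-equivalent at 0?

D_{7}

The Hessian of f at 0 has rank 0. Corank 2; j^3 = 3*x^2*y has shape L^2 M (L != M), so D-series; mu = 7 gives D_7.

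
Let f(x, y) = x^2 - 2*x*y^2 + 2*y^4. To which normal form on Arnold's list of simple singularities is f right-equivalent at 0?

A3

The Hessian of f at 0 is [[2, 0], [0, 0]] with rank 1, so corank 1. A Groebner basis of the Jacobian ideal J(f) in C{x,y} is {x^2, x*y, -x + y^2}; counting standard monomials gives mu = 3. Corank 1: A-series; mu = 3 gives A_3.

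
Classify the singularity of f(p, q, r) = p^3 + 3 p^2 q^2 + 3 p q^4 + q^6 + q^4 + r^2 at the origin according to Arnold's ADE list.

E6

The Hessian of f at 0 is [[0, 0, 0], [0, 0, 0], [0, 0, 2]] with rank 1, so corank 2. A Groebner basis of the Jacobian ideal J(f) in C{p,q,r} is {p^3, p^2*q, p^2/2 + p*q^2, q^3, r}; counting standard monomials gives mu = 6. Corank 2; j^3 = p^3 is a perfect cube, so E-series; the 4-jet and mu = 6 give E_6.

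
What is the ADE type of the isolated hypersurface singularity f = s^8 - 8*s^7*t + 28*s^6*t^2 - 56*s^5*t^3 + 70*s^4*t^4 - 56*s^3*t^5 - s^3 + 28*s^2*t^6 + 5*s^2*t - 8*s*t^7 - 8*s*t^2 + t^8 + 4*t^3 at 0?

D_{9}

The Hessian of f at 0 has rank 0. Corank 2; j^3 = -(s - 2*t)^2*(s - t) has shape L^2 M (L != M), so D-series; mu = 9 gives D_9.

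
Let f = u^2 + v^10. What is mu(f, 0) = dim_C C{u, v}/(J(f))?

9

The Hessian of f at 0 is [[2, 0], [0, 0]] with rank 1, so corank 1. A Groebner basis of the Jacobian ideal J(f) in C{u,v} is {v^9, u}; counting standard monomials gives mu = 9. Corank 1: A-series; mu = 9 gives A_9.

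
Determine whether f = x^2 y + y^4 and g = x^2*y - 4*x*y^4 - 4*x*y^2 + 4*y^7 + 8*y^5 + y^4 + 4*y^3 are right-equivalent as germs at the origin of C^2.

The Hessian of f at 0 is [[0, 0], [0, 0]] with rank 0, so corank 2. A Groebner basis of the Jacobian ideal J(f) in C{x,y} is {x^3, x^2/4 + y^3, x*y}; counting standard monomials gives mu = 5. Corank 2; j^3 = x^2*y has shape L^2 M (L != M), so D-series; mu = 5 gives D_5. The Hessian of g at 0 is [[0, 0], [0, 0]] with rank 0, so corank 2. A Groebner basis of the Jacobian ideal J(g) in C{x,y} is {x^3 + 2*x^2 - 8*y^2, x^2/4 + y^3 - y^2, x*y - 2*y^2}; counting standard monomials gives mu = 5. Corank 2; j^3 = y*(x - 2*y)^2 has shape L^2 M (L != M), so D-series; mu = 5 gives D_5. Both have type D_5, hence right-equivalent.

Yes.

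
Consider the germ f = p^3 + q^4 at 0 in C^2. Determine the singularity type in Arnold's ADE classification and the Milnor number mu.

Type E6, Milnor number mu = 6.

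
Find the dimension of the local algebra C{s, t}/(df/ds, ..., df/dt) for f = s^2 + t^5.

4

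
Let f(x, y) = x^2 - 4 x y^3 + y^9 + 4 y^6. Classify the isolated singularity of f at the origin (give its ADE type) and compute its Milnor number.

Type A8, Milnor number mu = 8.

The Hessian of f at 0 is [[2, 0], [0, 0]] with rank 1, so corank 1. A Groebner basis of the Jacobian ideal J(f) in C{x,y} is {x^2*y^2, x^3, -x/2 + y^3}; counting standard monomials gives mu = 8. Corank 1: A-series; mu = 8 gives A_8.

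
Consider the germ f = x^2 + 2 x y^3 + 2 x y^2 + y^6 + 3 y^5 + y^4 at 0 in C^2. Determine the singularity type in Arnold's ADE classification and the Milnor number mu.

The Hessian of f at 0 has rank 1. Corank 1: A-series; mu = 4 gives A_4.

Type A4, Milnor number mu = 4.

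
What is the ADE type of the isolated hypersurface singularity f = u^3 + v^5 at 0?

E8

The Hessian of f at 0 has rank 0. Corank 2; j^3 = u^3 is a perfect cube, so E-series; the 5-jet and mu = 8 give E_8.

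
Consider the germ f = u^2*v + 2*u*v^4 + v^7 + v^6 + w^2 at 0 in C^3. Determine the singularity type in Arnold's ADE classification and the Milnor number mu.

Type D7, Milnor number mu = 7.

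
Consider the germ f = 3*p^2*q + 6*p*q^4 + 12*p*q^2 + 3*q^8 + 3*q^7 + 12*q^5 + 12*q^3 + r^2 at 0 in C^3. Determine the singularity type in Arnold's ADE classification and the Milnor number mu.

Type D9, Milnor number mu = 9.

The Hessian of f at 0 is [[0, 0, 0], [0, 0, 0], [0, 0, 2]] with rank 1, so corank 2. A Groebner basis of the Jacobian ideal J(f) in C{p,q,r} is {p^2*q^2 - 32*p^2*q - 4*p^2 - 128*p*q^2 - 12*p*q - 128*q^3 - 8*q^2, 8*p^2*q + p^2 + p*q^3 + 32*p*q^2 + 2*p*q + 32*q^3, p*q + q^4 + 2*q^2, p^3 + 6*p^2*q + 12*p*q^2 + 8*q^3, r}; counting standard monomials gives mu = 9. Corank 2; j^3 = 3*q*(p + 2*q)^2 has shape L^2 M (L != M), so D-series; mu = 9 gives D_9.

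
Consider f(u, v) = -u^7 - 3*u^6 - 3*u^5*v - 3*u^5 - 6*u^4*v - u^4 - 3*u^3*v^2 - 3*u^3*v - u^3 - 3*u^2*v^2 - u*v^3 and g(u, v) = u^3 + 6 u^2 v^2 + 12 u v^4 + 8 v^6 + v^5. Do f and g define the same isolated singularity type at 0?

No.

The Hessian of f at 0 is [[0, 0], [0, 0]] with rank 0, so corank 2. A Groebner basis of the Jacobian ideal J(f) in C{u,v} is {3*u^2 + v^4 + v^3, u^3, u^2*v - u^2 - v^3/3, 2*u^2 + u*v^2 + 2*v^3/3}; counting standard monomials gives mu = 7. Corank 2; j^3 = -u^3 is a perfect cube, so E-series; the 4-jet and mu = 7 give E_7. The Hessian of g at 0 is [[0, 0], [0, 0]] with rank 0, so corank 2. A Groebner basis of the Jacobian ideal J(g) in C{u,v} is {v^4, u^3, u^2/4 + u*v^2}; counting standard monomials gives mu = 8. Corank 2; j^3 = u^3 is a perfect cube, so E-series; the 5-jet and mu = 8 give E_8. f is E_7 but g is E_8, hence not right-equivalent.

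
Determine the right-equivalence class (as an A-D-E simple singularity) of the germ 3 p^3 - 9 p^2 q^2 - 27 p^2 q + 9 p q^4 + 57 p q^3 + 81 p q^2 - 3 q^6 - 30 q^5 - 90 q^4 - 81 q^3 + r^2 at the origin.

E_7

The Hessian of f at 0 is [[0, 0, 0], [0, 0, 0], [0, 0, 2]] with rank 1, so corank 2. A Groebner basis of the Jacobian ideal J(f) in C{p,q,r} is {-p^2 + 6*p*q + q^4 - q^3/3 - 9*q^2, p^3 - 24*p^2 + 144*p*q - 35*q^3 - 216*q^2, p^2*q - 17*p^2/3 + 34*p*q - 98*q^3/9 - 51*q^2, -p^2 + p*q^2 + 6*p*q - 10*q^3/3 - 9*q^2, r}; counting standard monomials gives mu = 7. Corank 2; j^3 = 3*(p - 3*q)^3 is a perfect cube, so E-series; the 4-jet and mu = 7 give E_7.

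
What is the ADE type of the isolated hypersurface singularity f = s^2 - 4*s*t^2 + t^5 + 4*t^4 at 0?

The Hessian of f at 0 has rank 1. Corank 1: A-series; mu = 4 gives A_4.

A_4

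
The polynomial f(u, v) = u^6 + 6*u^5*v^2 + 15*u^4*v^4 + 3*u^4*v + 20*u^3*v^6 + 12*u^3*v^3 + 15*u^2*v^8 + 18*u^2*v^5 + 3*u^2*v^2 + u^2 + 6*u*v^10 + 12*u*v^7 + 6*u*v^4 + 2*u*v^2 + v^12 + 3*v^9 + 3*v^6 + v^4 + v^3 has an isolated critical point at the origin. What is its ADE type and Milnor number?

The Hessian of f at 0 has rank 1. Corank 1: A-series; mu = 2 gives A_2.

Type A_2, Milnor number mu = 2.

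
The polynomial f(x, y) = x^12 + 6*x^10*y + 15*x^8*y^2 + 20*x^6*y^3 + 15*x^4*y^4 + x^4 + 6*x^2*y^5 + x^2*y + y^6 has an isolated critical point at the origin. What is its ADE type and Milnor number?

Type D7, Milnor number mu = 7.

The Hessian of f at 0 is [[0, 0], [0, 0]] with rank 0, so corank 2. A Groebner basis of the Jacobian ideal J(f) in C{x,y} is {x^2/6 + y^5, x^3, x*y}; counting standard monomials gives mu = 7. Corank 2; j^3 = x^2*y has shape L^2 M (L != M), so D-series; mu = 7 gives D_7.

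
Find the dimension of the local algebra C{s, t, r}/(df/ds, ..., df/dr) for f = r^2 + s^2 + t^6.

5

The Hessian of f at 0 has rank 2. Corank 1: A-series; mu = 5 gives A_5.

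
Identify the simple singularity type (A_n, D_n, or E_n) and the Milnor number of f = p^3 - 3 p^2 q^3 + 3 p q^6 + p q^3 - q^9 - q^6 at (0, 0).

Type E_{7}, Milnor number mu = 7.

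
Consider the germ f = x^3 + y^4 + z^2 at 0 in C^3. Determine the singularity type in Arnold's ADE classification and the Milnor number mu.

The Hessian of f at 0 has rank 1. Corank 2; j^3 = x^3 is a perfect cube, so E-series; the 4-jet and mu = 6 give E_6.

Type E6, Milnor number mu = 6.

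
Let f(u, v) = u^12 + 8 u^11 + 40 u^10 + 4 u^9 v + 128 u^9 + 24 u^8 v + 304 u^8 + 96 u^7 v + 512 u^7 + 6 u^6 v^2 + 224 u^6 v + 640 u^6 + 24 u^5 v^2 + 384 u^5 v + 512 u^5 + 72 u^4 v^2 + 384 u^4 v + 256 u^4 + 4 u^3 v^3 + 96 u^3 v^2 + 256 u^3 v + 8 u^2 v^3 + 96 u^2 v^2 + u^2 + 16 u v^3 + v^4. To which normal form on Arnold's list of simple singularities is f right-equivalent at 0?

A_3

The Hessian of f at 0 has rank 1. Corank 1: A-series; mu = 3 gives A_3.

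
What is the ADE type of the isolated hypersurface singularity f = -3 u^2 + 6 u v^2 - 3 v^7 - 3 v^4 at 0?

The Hessian of f at 0 has rank 1. Corank 1: A-series; mu = 6 gives A_6.

A_{6}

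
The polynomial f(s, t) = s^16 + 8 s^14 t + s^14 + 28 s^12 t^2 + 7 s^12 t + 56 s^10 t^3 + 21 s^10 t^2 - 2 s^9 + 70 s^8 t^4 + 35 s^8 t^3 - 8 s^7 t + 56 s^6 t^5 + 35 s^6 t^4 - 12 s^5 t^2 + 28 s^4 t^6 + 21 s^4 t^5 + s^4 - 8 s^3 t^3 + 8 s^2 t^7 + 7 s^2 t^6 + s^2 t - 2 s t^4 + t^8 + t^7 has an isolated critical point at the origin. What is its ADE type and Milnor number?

Type D9, Milnor number mu = 9.

The Hessian of f at 0 has rank 0. Corank 2; j^3 = s^2*t has shape L^2 M (L != M), so D-series; mu = 9 gives D_9.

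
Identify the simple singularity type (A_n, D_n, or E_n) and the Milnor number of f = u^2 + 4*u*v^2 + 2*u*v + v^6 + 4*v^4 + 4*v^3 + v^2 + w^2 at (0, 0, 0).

Type A5, Milnor number mu = 5.

The Hessian of f at 0 is [[2, 2, 0], [2, 2, 0], [0, 0, 2]] with rank 2, so corank 1. A Groebner basis of the Jacobian ideal J(f) in C{u,v,w} is {u^3 + 3*u^2/2 + 5*u*v/2 - u/2 - v/2, u^2*v - u^2 - 3*u*v/2 + u/4 + v/4, u/2 + v^2 + v/2, w}; counting standard monomials gives mu = 5. Corank 1: A-series; mu = 5 gives A_5.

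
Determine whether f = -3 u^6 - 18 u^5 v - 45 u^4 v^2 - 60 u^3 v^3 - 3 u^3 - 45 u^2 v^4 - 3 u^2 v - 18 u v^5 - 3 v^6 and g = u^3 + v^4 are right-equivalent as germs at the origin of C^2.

No.

The Hessian of f at 0 has rank 0. Corank 2; j^3 = -3*u^2*(u + v) has shape L^2 M (L != M), so D-series; mu = 7 gives D_7. The Hessian of g at 0 has rank 0. Corank 2; j^3 = u^3 is a perfect cube, so E-series; the 4-jet and mu = 6 give E_6. f is D_7 but g is E_6, hence not right-equivalent.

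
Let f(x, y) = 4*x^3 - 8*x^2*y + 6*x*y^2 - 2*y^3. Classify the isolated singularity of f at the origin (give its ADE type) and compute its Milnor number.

Type D_4, Milnor number mu = 4.

The Hessian of f at 0 is [[0, 0], [0, 0]] with rank 0, so corank 2. A Groebner basis of the Jacobian ideal J(f) in C{x,y} is {y^3, x^2 - 3*y^2/2, x*y - 3*y^2/2}; counting standard monomials gives mu = 4. Corank 2; j^3 = 2*(x - y)*(2*x^2 - 2*x*y + y^2) splits into three distinct lines over C (the quadratic factor has nonzero discriminant), so D_4.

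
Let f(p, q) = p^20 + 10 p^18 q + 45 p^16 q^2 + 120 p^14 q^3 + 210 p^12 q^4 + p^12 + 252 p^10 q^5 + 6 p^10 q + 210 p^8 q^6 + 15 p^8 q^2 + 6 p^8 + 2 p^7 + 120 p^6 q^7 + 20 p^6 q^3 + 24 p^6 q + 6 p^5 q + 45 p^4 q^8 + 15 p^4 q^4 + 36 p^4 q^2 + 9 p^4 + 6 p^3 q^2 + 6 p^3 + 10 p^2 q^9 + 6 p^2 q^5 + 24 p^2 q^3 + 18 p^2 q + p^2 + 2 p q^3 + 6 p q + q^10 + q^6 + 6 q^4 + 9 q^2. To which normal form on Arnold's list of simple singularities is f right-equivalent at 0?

The Hessian of f at 0 is [[2, 6], [6, 18]] with rank 1, so corank 1. A Groebner basis of the Jacobian ideal J(f) in C{p,q} is {p^2*q^2 - 16323680628*p^2*q/1121752637 + 43687976129*p^2/1121752637 + 232022637*p*q^2/1121752637 - 4905427149*p*q/1121752637 + 43511786549*p/3365257911 + 3371632289*q^3/3365257911 - 16301987667*q^2/1121752637 + 43511786549*q/1121752637, 703872480375*p^2*q/1121752637 + 807741260972*p^2/1121752637 + p*q^3 + 9202347549*p*q^2/1121752637 + 243180172104*p*q/1121752637 + 268161212493*p/1121752637 - 954427293*q^3/1121752637 + 700221904875*q^2/1121752637 + 804483637479*q/1121752637, 9155000363181*p^2*q/1121752637 - 71226120811230*p^2/1121752637 + 23700394260*p*q^2/1121752637 + 2201592878027*p*q/1121752637 - 23646290668803*p/1121752637 + q^4 + 7121333079*q^3/1121752637 + 9190017877470*q^2/1121752637 - 70938872006409*q/1121752637, p^3 + 2077897122*p^2*q/1121752637 - 13607270676*p^2/1121752637 + 6226362*p*q^2/1121752637 + 1638257643*p*q/1121752637 - 4641100470*p/1121752637 - 196830*q^3/1121752637 + 2070496323*q^2/1121752637 - 13923301410*q/1121752637}; counting standard monomials gives mu = 9. Corank 1: A-series; mu = 9 gives A_9.

A_{9}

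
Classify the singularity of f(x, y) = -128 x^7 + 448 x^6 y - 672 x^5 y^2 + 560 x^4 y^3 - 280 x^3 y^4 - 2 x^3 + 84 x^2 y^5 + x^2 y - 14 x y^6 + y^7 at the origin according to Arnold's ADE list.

The Hessian of f at 0 has rank 0. Corank 2; j^3 = -x^2*(2*x - y) has shape L^2 M (L != M), so D-series; mu = 8 gives D_8.

D8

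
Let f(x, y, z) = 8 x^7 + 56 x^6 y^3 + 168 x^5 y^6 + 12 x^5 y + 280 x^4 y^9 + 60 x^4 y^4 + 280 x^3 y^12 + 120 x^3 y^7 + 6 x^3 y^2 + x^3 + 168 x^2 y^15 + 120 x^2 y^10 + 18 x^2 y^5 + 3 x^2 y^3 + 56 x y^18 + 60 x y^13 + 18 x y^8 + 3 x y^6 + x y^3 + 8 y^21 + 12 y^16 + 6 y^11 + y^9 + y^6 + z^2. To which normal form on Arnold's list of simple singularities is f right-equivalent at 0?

The Hessian of f at 0 is [[0, 0, 0], [0, 0, 0], [0, 0, 2]] with rank 1, so corank 2. A Groebner basis of the Jacobian ideal J(f) in C{x,y,z} is {x^3, x*y^2, 3*x^2 + y^3, z}; counting standard monomials gives mu = 7. Corank 2; j^3 = x^3 is a perfect cube, so E-series; the 4-jet and mu = 7 give E_7.

E_7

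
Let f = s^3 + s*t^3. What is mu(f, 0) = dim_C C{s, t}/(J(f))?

7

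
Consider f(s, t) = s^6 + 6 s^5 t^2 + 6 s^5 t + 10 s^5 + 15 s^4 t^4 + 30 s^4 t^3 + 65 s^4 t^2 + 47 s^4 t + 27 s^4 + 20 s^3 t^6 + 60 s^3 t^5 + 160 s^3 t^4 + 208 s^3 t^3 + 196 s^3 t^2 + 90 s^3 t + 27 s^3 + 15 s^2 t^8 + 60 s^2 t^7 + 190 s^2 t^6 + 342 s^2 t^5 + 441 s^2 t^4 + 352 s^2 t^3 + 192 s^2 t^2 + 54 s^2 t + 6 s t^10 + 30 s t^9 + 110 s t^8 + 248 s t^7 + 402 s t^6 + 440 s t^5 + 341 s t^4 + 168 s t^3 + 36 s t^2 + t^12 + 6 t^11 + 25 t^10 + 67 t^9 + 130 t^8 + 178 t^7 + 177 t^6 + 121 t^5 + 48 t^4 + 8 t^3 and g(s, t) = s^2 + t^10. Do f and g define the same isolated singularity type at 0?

No.

The Hessian of f at 0 has rank 0. Corank 2; j^3 = (3*s + 2*t)^3 is a perfect cube, so E-series; the 5-jet and mu = 8 give E_8. The Hessian of g at 0 has rank 1. Corank 1: A-series; mu = 9 gives A_9. f is E_8 but g is A_9, hence not right-equivalent.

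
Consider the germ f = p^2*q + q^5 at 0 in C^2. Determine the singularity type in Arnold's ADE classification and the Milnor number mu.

Type D6, Milnor number mu = 6.

The Hessian of f at 0 is [[0, 0], [0, 0]] with rank 0, so corank 2. A Groebner basis of the Jacobian ideal J(f) in C{p,q} is {p^2/5 + q^4, p^3, p*q}; counting standard monomials gives mu = 6. Corank 2; j^3 = p^2*q has shape L^2 M (L != M), so D-series; mu = 6 gives D_6.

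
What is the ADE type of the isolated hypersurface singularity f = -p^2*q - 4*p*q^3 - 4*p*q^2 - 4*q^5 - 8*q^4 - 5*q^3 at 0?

D_{4}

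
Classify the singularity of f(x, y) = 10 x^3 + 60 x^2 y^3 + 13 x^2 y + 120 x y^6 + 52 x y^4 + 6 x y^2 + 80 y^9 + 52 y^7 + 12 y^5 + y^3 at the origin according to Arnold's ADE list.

D_4

The Hessian of f at 0 is [[0, 0], [0, 0]] with rank 0, so corank 2. A Groebner basis of the Jacobian ideal J(f) in C{x,y} is {y^3, x^2 - 3*y^2/11, x*y + 6*y^2/11}; counting standard monomials gives mu = 4. Corank 2; j^3 = (2*x + y)*(5*x^2 + 4*x*y + y^2) splits into three distinct lines over C (the quadratic factor has nonzero discriminant), so D_4.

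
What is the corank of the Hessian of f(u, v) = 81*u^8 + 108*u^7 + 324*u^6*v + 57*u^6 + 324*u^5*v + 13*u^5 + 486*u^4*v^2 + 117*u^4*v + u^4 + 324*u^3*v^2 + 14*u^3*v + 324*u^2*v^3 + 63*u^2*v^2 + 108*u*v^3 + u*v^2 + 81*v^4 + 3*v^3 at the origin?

2

Hessian at 0 has rank 0.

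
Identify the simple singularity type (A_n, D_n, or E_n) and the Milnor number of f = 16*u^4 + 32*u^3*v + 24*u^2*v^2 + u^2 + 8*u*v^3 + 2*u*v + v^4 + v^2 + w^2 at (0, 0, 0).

Type A3, Milnor number mu = 3.

The Hessian of f at 0 has rank 2. Corank 1: A-series; mu = 3 gives A_3.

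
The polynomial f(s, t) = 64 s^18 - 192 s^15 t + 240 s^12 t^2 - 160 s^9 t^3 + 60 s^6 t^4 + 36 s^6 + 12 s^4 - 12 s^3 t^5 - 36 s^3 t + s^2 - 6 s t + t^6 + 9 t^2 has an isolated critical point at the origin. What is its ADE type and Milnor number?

Type A_5, Milnor number mu = 5.

The Hessian of f at 0 has rank 1. Corank 1: A-series; mu = 5 gives A_5.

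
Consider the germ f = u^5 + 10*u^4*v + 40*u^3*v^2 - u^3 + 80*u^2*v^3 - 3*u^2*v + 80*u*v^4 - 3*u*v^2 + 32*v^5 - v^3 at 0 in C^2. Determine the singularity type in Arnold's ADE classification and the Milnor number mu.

Type E_8, Milnor number mu = 8.

The Hessian of f at 0 has rank 0. Corank 2; j^3 = -(u + v)^3 is a perfect cube, so E-series; the 5-jet and mu = 8 give E_8.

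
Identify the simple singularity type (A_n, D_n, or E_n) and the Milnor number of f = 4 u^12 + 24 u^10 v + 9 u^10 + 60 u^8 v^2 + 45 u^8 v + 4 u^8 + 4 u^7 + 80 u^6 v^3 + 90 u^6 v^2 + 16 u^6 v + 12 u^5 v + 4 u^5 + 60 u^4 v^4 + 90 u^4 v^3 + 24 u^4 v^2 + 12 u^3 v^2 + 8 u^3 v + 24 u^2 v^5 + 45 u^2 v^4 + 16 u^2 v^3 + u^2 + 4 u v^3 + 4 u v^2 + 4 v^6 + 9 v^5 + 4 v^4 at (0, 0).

The Hessian of f at 0 has rank 1. Corank 1: A-series; mu = 4 gives A_4.

Type A_4, Milnor number mu = 4.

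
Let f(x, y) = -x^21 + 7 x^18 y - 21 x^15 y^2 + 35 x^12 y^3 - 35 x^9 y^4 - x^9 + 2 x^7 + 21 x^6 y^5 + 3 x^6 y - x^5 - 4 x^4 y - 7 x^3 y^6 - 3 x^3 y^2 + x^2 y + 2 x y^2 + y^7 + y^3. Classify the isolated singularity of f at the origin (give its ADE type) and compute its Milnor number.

The Hessian of f at 0 is [[0, 0], [0, 0]] with rank 0, so corank 2. A Groebner basis of the Jacobian ideal J(f) in C{x,y} is {x^2/3 + x*y^3 - x*y/3 - 2*y^2/3, -x^2/2 + y^4 + y^2/2, x^3 - 3*x*y^2 - 2*y^3, x^2*y + 2*x*y^2 + y^3}; counting standard monomials gives mu = 8. Corank 2; j^3 = y*(x + y)^2 has shape L^2 M (L != M), so D-series; mu = 8 gives D_8.

Type D_{8}, Milnor number mu = 8.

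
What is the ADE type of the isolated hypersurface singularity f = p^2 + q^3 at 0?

A2

The Hessian of f at 0 has rank 1. Corank 1: A-series; mu = 2 gives A_2.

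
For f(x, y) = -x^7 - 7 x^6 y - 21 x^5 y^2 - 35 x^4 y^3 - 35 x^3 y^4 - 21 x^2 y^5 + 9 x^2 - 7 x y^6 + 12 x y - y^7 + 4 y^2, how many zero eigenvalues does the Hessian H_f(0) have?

1

Hessian at 0 has rank 1.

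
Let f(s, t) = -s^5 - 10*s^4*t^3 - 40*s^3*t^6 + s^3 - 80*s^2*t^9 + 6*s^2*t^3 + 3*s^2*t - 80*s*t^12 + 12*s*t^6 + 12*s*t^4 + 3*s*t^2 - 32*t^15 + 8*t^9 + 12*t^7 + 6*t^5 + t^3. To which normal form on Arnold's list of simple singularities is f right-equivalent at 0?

The Hessian of f at 0 has rank 0. Corank 2; j^3 = (s + t)^3 is a perfect cube, so E-series; the 5-jet and mu = 8 give E_8.

E_{8}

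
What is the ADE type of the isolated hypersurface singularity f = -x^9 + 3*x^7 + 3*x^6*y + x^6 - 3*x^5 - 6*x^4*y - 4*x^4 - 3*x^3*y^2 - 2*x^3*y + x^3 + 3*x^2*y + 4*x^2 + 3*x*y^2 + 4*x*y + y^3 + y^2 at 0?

A_{2}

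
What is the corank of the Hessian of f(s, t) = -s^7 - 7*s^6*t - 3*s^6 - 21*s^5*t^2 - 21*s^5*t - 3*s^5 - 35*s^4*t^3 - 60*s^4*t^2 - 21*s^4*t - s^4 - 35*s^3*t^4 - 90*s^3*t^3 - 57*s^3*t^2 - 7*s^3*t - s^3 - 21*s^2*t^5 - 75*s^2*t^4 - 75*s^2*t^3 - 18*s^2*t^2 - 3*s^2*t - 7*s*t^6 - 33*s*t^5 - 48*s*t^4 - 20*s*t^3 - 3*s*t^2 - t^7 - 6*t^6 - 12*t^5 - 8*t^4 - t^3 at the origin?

The Hessian at 0 is [[0, 0], [0, 0]] of rank 0; hence corank 2.

2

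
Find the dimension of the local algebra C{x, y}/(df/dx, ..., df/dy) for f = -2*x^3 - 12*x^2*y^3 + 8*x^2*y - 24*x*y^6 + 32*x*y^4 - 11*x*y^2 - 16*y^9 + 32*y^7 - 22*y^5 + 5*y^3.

4

The Hessian of f at 0 has rank 0. Corank 2; j^3 = -(x - y)*(2*x^2 - 6*x*y + 5*y^2) splits into three distinct lines over C (the quadratic factor has nonzero discriminant), so D_4.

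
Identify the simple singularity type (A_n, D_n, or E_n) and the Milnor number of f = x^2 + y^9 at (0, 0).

Type A_8, Milnor number mu = 8.

The Hessian of f at 0 has rank 1. Corank 1: A-series; mu = 8 gives A_8.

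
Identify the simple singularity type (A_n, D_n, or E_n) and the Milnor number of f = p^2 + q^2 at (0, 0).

Type A_1, Milnor number mu = 1.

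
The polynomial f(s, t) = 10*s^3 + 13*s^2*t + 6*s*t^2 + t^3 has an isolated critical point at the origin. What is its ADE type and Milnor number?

The Hessian of f at 0 has rank 0. Corank 2; j^3 = (2*s + t)*(5*s^2 + 4*s*t + t^2) splits into three distinct lines over C (the quadratic factor has nonzero discriminant), so D_4.

Type D_{4}, Milnor number mu = 4.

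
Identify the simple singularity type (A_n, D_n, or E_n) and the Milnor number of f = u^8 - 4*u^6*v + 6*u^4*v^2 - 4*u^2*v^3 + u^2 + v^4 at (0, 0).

The Hessian of f at 0 is [[2, 0], [0, 0]] with rank 1, so corank 1. A Groebner basis of the Jacobian ideal J(f) in C{u,v} is {v^3, u}; counting standard monomials gives mu = 3. Corank 1: A-series; mu = 3 gives A_3.

Type A_3, Milnor number mu = 3.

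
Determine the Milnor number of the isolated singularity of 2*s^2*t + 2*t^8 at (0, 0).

The Hessian of f at 0 has rank 0. Corank 2; j^3 = 2*s^2*t has shape L^2 M (L != M), so D-series; mu = 9 gives D_9.

9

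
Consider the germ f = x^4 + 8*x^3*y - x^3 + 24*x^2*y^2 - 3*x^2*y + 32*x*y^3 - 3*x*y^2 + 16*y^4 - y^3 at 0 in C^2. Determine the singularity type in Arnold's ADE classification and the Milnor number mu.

Type E_{6}, Milnor number mu = 6.

The Hessian of f at 0 has rank 0. Corank 2; j^3 = -(x + y)^3 is a perfect cube, so E-series; the 4-jet and mu = 6 give E_6.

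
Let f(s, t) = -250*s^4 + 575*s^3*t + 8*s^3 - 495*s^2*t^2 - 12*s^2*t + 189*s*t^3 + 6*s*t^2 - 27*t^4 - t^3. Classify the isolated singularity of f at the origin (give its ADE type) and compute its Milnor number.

The Hessian of f at 0 has rank 0. Corank 2; j^3 = (2*s - t)^3 is a perfect cube, so E-series; the 4-jet and mu = 7 give E_7.

Type E_7, Milnor number mu = 7.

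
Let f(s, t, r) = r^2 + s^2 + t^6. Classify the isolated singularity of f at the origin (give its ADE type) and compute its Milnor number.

Type A_5, Milnor number mu = 5.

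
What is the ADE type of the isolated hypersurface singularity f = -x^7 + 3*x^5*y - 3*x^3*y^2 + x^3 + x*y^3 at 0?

E7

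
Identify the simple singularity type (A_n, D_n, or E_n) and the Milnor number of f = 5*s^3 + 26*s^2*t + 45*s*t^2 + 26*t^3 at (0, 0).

Type D_{4}, Milnor number mu = 4.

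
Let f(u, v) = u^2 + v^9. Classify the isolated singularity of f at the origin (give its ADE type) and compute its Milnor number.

Type A8, Milnor number mu = 8.

The Hessian of f at 0 has rank 1. Corank 1: A-series; mu = 8 gives A_8.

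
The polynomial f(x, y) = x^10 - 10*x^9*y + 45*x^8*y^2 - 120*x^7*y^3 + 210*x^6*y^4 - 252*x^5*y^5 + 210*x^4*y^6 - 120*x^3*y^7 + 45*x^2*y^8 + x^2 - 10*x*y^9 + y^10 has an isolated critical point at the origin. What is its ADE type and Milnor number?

The Hessian of f at 0 has rank 1. Corank 1: A-series; mu = 9 gives A_9.

Type A9, Milnor number mu = 9.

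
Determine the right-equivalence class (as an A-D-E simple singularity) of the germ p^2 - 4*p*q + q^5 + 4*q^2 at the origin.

A_{4}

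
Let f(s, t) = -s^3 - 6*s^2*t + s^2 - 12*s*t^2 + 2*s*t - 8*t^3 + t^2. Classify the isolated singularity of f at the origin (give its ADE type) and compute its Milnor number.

Type A_2, Milnor number mu = 2.

The Hessian of f at 0 is [[2, 2], [2, 2]] with rank 1, so corank 1. A Groebner basis of the Jacobian ideal J(f) in C{s,t} is {t^2, s + t}; counting standard monomials gives mu = 2. Corank 1: A-series; mu = 2 gives A_2.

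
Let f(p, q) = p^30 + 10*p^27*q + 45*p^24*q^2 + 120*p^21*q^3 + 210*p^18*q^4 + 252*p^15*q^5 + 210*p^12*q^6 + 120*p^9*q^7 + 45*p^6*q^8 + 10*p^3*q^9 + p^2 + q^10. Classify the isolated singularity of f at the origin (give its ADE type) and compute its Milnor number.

Type A9, Milnor number mu = 9.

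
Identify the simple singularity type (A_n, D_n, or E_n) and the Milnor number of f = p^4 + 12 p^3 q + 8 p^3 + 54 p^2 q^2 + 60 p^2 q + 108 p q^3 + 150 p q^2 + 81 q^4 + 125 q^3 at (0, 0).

Type E_6, Milnor number mu = 6.

The Hessian of f at 0 has rank 0. Corank 2; j^3 = (2*p + 5*q)^3 is a perfect cube, so E-series; the 4-jet and mu = 6 give E_6.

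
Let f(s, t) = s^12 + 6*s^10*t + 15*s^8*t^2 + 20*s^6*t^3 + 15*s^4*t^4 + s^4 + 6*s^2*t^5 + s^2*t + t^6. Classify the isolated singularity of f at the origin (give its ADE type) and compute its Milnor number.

The Hessian of f at 0 has rank 0. Corank 2; j^3 = s^2*t has shape L^2 M (L != M), so D-series; mu = 7 gives D_7.

Type D_{7}, Milnor number mu = 7.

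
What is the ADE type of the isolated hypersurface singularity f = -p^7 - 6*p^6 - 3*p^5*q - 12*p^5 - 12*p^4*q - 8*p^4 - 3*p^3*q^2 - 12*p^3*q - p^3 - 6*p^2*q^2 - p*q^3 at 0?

E_{7}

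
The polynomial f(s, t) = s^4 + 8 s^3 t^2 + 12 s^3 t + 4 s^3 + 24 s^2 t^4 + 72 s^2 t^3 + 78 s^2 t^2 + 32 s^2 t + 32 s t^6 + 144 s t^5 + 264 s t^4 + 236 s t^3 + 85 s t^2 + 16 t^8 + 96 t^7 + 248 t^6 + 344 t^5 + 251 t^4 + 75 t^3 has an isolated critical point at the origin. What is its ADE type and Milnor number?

The Hessian of f at 0 is [[0, 0], [0, 0]] with rank 0, so corank 2. A Groebner basis of the Jacobian ideal J(f) in C{s,t} is {s*t^2 - 10*s*t/7 - 25*t^2/7, 4*s*t/7 + t^3 + 10*t^2/7, s^2 + 69*s*t/14 + 85*t^2/14}; counting standard monomials gives mu = 5. Corank 2; j^3 = (s + 3*t)*(2*s + 5*t)^2 has shape L^2 M (L != M), so D-series; mu = 5 gives D_5.

Type D5, Milnor number mu = 5.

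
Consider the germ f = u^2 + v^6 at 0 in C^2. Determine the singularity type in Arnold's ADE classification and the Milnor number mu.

The Hessian of f at 0 has rank 1. Corank 1: A-series; mu = 5 gives A_5.

Type A_5, Milnor number mu = 5.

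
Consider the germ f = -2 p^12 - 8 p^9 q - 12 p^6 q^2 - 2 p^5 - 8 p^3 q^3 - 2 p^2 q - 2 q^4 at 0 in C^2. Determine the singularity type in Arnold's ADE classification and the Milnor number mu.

Type D_5, Milnor number mu = 5.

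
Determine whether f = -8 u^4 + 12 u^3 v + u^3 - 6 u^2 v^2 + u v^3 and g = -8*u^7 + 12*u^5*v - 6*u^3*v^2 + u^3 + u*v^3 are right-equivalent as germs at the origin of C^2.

Yes.

The Hessian of f at 0 has rank 0. Corank 2; j^3 = u^3 is a perfect cube, so E-series; the 4-jet and mu = 7 give E_7. The Hessian of g at 0 has rank 0. Corank 2; j^3 = u^3 is a perfect cube, so E-series; the 4-jet and mu = 7 give E_7. Both have type E_7, hence right-equivalent.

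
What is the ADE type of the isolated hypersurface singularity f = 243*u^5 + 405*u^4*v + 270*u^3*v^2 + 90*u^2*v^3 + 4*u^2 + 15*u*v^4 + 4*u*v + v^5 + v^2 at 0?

The Hessian of f at 0 is [[8, 4], [4, 2]] with rank 1, so corank 1. A Groebner basis of the Jacobian ideal J(f) in C{u,v} is {v^4, u + v/2}; counting standard monomials gives mu = 4. Corank 1: A-series; mu = 4 gives A_4.

A4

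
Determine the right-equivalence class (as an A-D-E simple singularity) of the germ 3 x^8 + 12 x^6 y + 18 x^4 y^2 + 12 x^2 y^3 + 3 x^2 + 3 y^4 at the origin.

A_{3}

The Hessian of f at 0 has rank 1. Corank 1: A-series; mu = 3 gives A_3.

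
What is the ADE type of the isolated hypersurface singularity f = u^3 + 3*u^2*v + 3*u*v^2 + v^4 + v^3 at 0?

The Hessian of f at 0 has rank 0. Corank 2; j^3 = (u + v)^3 is a perfect cube, so E-series; the 4-jet and mu = 6 give E_6.

E6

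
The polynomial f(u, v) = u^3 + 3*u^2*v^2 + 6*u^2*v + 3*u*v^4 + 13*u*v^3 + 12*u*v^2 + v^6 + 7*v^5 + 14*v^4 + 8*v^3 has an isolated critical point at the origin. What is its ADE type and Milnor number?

The Hessian of f at 0 is [[0, 0], [0, 0]] with rank 0, so corank 2. A Groebner basis of the Jacobian ideal J(f) in C{u,v} is {-u^2 - 4*u*v + v^4 - v^3/3 - 4*v^2, u^3 + 10*u^2 + 40*u*v + 34*v^3/3 + 40*v^2, u^2*v - 11*u^2/3 - 44*u*v/3 - 47*v^3/9 - 44*v^2/3, u^2 + u*v^2 + 4*u*v + 7*v^3/3 + 4*v^2}; counting standard monomials gives mu = 7. Corank 2; j^3 = (u + 2*v)^3 is a perfect cube, so E-series; the 4-jet and mu = 7 give E_7.

Type E7, Milnor number mu = 7.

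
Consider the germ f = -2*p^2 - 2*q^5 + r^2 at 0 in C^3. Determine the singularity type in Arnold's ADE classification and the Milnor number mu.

Type A_4, Milnor number mu = 4.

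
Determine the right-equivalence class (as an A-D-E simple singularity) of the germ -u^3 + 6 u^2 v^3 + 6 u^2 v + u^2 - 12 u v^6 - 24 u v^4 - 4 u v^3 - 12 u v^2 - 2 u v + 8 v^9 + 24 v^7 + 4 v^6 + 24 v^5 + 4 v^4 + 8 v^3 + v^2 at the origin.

A_{2}

The Hessian of f at 0 has rank 1. Corank 1: A-series; mu = 2 gives A_2.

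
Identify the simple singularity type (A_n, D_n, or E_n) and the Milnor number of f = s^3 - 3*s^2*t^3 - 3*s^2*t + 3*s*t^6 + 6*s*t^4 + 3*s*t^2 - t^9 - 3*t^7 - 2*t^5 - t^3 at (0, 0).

The Hessian of f at 0 has rank 0. Corank 2; j^3 = (s - t)^3 is a perfect cube, so E-series; the 5-jet and mu = 8 give E_8.

Type E_8, Milnor number mu = 8.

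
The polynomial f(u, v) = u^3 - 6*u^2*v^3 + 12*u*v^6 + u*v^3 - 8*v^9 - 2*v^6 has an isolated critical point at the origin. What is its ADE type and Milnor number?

The Hessian of f at 0 has rank 0. Corank 2; j^3 = u^3 is a perfect cube, so E-series; the 4-jet and mu = 7 give E_7.

Type E7, Milnor number mu = 7.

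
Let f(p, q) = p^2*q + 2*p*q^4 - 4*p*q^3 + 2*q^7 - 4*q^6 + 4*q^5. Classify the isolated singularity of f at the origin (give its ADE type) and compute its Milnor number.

The Hessian of f at 0 has rank 0. Corank 2; j^3 = p^2*q has shape L^2 M (L != M), so D-series; mu = 8 gives D_8.

Type D_8, Milnor number mu = 8.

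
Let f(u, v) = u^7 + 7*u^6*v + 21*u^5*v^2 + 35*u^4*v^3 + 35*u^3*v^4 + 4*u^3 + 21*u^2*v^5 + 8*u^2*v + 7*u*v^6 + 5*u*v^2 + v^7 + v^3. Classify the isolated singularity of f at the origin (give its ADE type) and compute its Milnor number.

Type D_{8}, Milnor number mu = 8.

The Hessian of f at 0 has rank 0. Corank 2; j^3 = (u + v)*(2*u + v)^2 has shape L^2 M (L != M), so D-series; mu = 8 gives D_8.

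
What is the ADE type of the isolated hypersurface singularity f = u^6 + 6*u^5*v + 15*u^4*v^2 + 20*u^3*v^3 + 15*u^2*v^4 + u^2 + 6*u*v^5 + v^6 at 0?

A5

The Hessian of f at 0 is [[2, 0], [0, 0]] with rank 1, so corank 1. A Groebner basis of the Jacobian ideal J(f) in C{u,v} is {v^5, u}; counting standard monomials gives mu = 5. Corank 1: A-series; mu = 5 gives A_5.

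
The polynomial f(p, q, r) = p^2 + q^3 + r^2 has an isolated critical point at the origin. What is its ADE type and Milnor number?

The Hessian of f at 0 has rank 2. Corank 1: A-series; mu = 2 gives A_2.

Type A2, Milnor number mu = 2.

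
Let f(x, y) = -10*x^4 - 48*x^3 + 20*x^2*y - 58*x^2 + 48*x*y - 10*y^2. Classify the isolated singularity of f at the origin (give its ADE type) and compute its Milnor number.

The Hessian of f at 0 is [[-116, 48], [48, -20]] with rank 2, so corank 0. A Groebner basis of the Jacobian ideal J(f) in C{x,y} is {x, y}; counting standard monomials gives mu = 1. Corank 0: nondegenerate Morse point, so A_1.

Type A1, Milnor number mu = 1.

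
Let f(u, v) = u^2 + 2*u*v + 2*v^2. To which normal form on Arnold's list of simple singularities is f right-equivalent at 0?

The Hessian of f at 0 has rank 2. Corank 0: nondegenerate Morse point, so A_1.

A_{1}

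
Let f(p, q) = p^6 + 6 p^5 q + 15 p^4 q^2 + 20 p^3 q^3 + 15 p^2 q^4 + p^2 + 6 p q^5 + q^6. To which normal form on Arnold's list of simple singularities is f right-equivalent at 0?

The Hessian of f at 0 is [[2, 0], [0, 0]] with rank 1, so corank 1. A Groebner basis of the Jacobian ideal J(f) in C{p,q} is {q^5, p}; counting standard monomials gives mu = 5. Corank 1: A-series; mu = 5 gives A_5.

A_{5}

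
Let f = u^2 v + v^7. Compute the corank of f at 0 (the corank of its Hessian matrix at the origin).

2

The Hessian at 0 is [[0, 0], [0, 0]] of rank 0; hence corank 2.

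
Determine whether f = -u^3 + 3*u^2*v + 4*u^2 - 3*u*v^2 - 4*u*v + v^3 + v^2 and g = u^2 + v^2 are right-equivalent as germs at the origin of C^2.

No.

The Hessian of f at 0 has rank 1. Corank 1: A-series; mu = 2 gives A_2. The Hessian of g at 0 has rank 2. Corank 0: nondegenerate Morse point, so A_1. f is A_2 but g is A_1, hence not right-equivalent.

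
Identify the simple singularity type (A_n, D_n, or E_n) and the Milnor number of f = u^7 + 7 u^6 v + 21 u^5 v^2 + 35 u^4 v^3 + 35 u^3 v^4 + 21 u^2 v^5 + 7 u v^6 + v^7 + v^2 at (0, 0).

Type A_6, Milnor number mu = 6.

The Hessian of f at 0 has rank 1. Corank 1: A-series; mu = 6 gives A_6.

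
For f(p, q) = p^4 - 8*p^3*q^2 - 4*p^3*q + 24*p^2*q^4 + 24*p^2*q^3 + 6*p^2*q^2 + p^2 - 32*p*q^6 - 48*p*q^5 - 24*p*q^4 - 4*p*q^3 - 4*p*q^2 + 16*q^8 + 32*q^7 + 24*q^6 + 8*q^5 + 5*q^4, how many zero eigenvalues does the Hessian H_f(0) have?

1

The Hessian at 0 is [[2, 0], [0, 0]] of rank 1; hence corank 1.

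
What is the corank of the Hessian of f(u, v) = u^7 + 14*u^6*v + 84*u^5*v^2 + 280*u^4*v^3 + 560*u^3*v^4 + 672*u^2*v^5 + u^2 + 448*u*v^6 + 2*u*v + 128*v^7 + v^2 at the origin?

1

The Hessian at 0 is [[2, 2], [2, 2]] of rank 1; hence corank 1.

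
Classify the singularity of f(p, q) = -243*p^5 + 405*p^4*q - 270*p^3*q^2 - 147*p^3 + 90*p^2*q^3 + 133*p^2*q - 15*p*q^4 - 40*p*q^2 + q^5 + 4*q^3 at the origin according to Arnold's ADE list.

D_{6}

The Hessian of f at 0 has rank 0. Corank 2; j^3 = -(3*p - q)*(7*p - 2*q)^2 has shape L^2 M (L != M), so D-series; mu = 6 gives D_6.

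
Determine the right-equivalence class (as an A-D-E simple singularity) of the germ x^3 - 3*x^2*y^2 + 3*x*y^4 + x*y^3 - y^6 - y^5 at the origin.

The Hessian of f at 0 is [[0, 0], [0, 0]] with rank 0, so corank 2. A Groebner basis of the Jacobian ideal J(f) in C{x,y} is {-x^2 + y^4 - y^3/3, x^3, x^2*y + x^2/3 + y^3/9, -x^2 + x*y^2 - y^3/3}; counting standard monomials gives mu = 7. Corank 2; j^3 = x^3 is a perfect cube, so E-series; the 4-jet and mu = 7 give E_7.

E_{7}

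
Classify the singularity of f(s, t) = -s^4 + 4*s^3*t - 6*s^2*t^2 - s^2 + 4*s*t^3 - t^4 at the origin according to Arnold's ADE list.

A_{3}

The Hessian of f at 0 has rank 1. Corank 1: A-series; mu = 3 gives A_3.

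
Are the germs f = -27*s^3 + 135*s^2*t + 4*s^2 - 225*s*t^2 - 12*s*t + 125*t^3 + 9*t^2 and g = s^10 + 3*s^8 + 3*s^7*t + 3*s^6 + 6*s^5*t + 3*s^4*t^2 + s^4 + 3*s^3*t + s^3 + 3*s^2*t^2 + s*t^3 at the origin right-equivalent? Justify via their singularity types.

The Hessian of f at 0 has rank 1. Corank 1: A-series; mu = 2 gives A_2. The Hessian of g at 0 has rank 0. Corank 2; j^3 = s^3 is a perfect cube, so E-series; the 4-jet and mu = 7 give E_7. f is A_2 but g is E_7, hence not right-equivalent.

No.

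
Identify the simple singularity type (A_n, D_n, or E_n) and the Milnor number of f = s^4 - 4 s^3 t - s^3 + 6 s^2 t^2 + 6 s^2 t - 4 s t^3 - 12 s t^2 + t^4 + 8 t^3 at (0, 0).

Type E_6, Milnor number mu = 6.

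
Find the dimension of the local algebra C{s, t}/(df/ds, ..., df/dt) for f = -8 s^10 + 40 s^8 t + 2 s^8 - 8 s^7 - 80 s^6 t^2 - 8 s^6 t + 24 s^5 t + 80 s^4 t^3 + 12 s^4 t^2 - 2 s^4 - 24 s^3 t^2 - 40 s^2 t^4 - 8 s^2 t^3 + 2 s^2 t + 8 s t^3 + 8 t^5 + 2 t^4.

5

The Hessian of f at 0 has rank 0. Corank 2; j^3 = 2*s^2*t has shape L^2 M (L != M), so D-series; mu = 5 gives D_5.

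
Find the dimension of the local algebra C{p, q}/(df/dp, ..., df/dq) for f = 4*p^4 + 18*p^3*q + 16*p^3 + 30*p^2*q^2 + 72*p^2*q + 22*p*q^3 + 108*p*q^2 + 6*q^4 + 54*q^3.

7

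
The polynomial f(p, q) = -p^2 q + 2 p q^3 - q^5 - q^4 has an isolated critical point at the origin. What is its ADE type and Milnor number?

Type D5, Milnor number mu = 5.

The Hessian of f at 0 is [[0, 0], [0, 0]] with rank 0, so corank 2. A Groebner basis of the Jacobian ideal J(f) in C{p,q} is {p*q^2, -p*q + q^3, p^2 + 4*p*q}; counting standard monomials gives mu = 5. Corank 2; j^3 = -p^2*q has shape L^2 M (L != M), so D-series; mu = 5 gives D_5.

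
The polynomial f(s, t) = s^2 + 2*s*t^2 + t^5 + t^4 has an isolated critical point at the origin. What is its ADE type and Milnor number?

Type A_4, Milnor number mu = 4.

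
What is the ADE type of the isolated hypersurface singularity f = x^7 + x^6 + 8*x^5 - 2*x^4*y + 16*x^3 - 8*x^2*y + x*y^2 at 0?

D_{7}

The Hessian of f at 0 has rank 0. Corank 2; j^3 = x*(4*x - y)^2 has shape L^2 M (L != M), so D-series; mu = 7 gives D_7.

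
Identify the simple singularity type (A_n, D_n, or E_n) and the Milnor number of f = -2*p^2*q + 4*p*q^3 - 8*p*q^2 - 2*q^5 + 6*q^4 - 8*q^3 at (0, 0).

The Hessian of f at 0 is [[0, 0], [0, 0]] with rank 0, so corank 2. A Groebner basis of the Jacobian ideal J(f) in C{p,q} is {p*q^2 + 2*p*q + 4*q^2, -p*q + q^3 - 2*q^2, p^2 + 8*p*q + 12*q^2}; counting standard monomials gives mu = 5. Corank 2; j^3 = -2*q*(p + 2*q)^2 has shape L^2 M (L != M), so D-series; mu = 5 gives D_5.

Type D_{5}, Milnor number mu = 5.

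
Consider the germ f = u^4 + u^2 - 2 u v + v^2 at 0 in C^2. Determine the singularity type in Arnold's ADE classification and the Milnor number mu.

Type A3, Milnor number mu = 3.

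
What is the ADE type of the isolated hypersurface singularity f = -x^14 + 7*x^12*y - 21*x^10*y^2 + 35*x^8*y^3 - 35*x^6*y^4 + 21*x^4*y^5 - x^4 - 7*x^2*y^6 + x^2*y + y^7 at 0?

D8

The Hessian of f at 0 is [[0, 0], [0, 0]] with rank 0, so corank 2. A Groebner basis of the Jacobian ideal J(f) in C{x,y} is {x^2/7 + y^6, x^3, x*y}; counting standard monomials gives mu = 8. Corank 2; j^3 = x^2*y has shape L^2 M (L != M), so D-series; mu = 8 gives D_8.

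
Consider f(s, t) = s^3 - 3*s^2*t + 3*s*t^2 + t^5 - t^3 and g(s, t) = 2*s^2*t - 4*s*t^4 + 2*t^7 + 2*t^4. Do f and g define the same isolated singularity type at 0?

The Hessian of f at 0 is [[0, 0], [0, 0]] with rank 0, so corank 2. A Groebner basis of the Jacobian ideal J(f) in C{s,t} is {t^4, s^2 - 2*s*t + t^2}; counting standard monomials gives mu = 8. Corank 2; j^3 = (s - t)^3 is a perfect cube, so E-series; the 5-jet and mu = 8 give E_8. The Hessian of g at 0 is [[0, 0], [0, 0]] with rank 0, so corank 2. A Groebner basis of the Jacobian ideal J(g) in C{s,t} is {s^3, s^2/4 + t^3, s*t}; counting standard monomials gives mu = 5. Corank 2; j^3 = 2*s^2*t has shape L^2 M (L != M), so D-series; mu = 5 gives D_5. f is E_8 but g is D_5, hence not right-equivalent.

No.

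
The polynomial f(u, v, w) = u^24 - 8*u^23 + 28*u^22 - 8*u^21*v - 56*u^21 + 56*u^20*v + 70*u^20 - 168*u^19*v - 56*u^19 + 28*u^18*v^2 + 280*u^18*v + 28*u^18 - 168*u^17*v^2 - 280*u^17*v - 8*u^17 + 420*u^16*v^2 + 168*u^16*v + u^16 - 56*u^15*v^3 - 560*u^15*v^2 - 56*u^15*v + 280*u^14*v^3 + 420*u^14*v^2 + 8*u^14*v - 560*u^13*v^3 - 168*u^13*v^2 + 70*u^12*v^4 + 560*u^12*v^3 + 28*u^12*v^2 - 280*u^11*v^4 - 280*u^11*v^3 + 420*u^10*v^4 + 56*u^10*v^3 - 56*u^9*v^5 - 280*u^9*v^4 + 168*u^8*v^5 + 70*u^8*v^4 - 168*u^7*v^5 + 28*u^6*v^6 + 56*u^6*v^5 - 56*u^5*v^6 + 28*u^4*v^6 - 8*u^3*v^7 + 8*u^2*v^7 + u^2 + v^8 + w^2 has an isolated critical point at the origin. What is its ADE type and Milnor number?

Type A7, Milnor number mu = 7.

The Hessian of f at 0 has rank 2. Corank 1: A-series; mu = 7 gives A_7.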